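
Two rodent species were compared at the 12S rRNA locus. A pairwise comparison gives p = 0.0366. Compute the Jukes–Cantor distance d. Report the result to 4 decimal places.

0.0375

d = −(3/4) ln(1 − 4p/3) = −0.75 ln(1 − 0.0488) = −0.75 ln(0.9512)
  = −0.75 × (-0.050031) = 0.037523 substitutions/site.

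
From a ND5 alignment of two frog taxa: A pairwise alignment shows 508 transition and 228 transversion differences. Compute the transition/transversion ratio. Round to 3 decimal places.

2.228

R = 508/228 = 2.228070… ≈ 2.228 (to 3 d.p.).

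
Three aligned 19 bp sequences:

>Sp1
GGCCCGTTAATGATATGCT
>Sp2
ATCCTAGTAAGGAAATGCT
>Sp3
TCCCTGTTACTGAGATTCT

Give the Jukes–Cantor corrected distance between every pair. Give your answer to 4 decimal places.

d(Sp1,Sp2) = 0.5068, d(Sp1,Sp3) = 0.4099, d(Sp2,Sp3) = 0.6181

Sp1–Sp2: 7/19 sites differ → p ≈ 0.368421, d = −0.75 ln(1 − 0.491228) = 0.506816 ≈ 0.5068.
Sp1–Sp3: 6/19 sites differ → p ≈ 0.315789, d = −0.75 ln(1 − 0.421052) = 0.409907 ≈ 0.4099.
Sp2–Sp3: 8/19 sites differ → p ≈ 0.421053, d = −0.75 ln(1 − 0.561404) = 0.618132 ≈ 0.6181.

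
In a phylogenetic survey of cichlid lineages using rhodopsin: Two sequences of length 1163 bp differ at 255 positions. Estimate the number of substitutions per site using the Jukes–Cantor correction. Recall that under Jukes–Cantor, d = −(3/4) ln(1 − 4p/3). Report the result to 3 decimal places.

0.259

p = 255/1163 ≈ 0.219261.
d = −(3/4) ln(1 − 4p/3) = −0.75 ln(1 − 0.292348) = −0.75 ln(0.707652)
  = −0.75 × (-0.345803) = 0.259352 substitutions/site.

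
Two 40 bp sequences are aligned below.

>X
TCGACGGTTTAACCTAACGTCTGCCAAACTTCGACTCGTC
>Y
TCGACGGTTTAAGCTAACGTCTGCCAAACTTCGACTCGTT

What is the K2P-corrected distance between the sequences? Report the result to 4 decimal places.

0.0518

Of 40 sites, 1 differences are transitions and 1 are transversions, so P = 1/40 = 0.025 and Q = 1/40 = 0.025.
Under the Kimura two-parameter model, d = −½ ln(1 − 2P − Q) − ¼ ln(1 − 2Q).
1 − 2P − Q = 0.925, giving −½ ln(0.925) = 0.038981.
1 − 2Q = 0.95, giving −¼ ln(0.95) = 0.012823.
d = 0.038981 + 0.012823 = 0.051804.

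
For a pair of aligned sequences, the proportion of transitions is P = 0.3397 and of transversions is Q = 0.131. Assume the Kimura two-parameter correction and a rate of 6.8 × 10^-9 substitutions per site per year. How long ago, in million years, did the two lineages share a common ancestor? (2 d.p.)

66.72

Under the Kimura two-parameter model, d = −½ ln(1 − 2P − Q) − ¼ ln(1 − 2Q).
1 − 2P − Q = 0.1896, giving −½ ln(0.1896) = 0.831419.
1 − 2Q = 0.738, giving −¼ ln(0.738) = 0.075953.
d = 0.831419 + 0.075953 = 0.907372.
Under a molecular clock d = 2μt, so t = d/(2μ) = 0.907372 / (2 × 6.8 × 10^-9) = 66.72 million years.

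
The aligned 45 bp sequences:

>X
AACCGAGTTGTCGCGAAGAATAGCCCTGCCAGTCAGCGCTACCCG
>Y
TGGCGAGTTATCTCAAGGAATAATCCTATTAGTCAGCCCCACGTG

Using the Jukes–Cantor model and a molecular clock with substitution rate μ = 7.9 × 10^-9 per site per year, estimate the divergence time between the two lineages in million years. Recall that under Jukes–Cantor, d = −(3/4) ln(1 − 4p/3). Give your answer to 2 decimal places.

30.50

The sequences differ at 16 of 45 sites, so p = 16/45 ≈ 0.355556.
d = −(3/4) ln(1 − 4p/3) = −0.75 ln(1 − 0.474075) = −0.75 ln(0.525925)
  = −0.75 × (-0.642597) = 0.481948 substitutions/site.
Under a molecular clock d = 2μt, so t = d/(2μ) = 0.481948 / (2 × 7.9 × 10^-9) = 30.50 million years.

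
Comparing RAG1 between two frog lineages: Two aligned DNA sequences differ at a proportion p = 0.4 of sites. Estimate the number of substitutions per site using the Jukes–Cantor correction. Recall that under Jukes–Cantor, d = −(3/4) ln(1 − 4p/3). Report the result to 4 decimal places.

d = −(3/4) ln(1 − 4p/3) = −0.75 ln(1 − 0.533333) = −0.75 ln(0.466667)
  = −0.75 × (-0.762139) = 0.571604 substitutions/site.

0.5716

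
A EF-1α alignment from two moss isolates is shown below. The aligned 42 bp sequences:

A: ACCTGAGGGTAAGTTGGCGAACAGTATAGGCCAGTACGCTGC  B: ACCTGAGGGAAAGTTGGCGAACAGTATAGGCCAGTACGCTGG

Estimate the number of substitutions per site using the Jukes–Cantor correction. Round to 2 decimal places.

0.05

The sequences differ at 2 of 42 sites (10, 42), so p = 2/42 ≈ 0.047619.
d = −(3/4) ln(1 − 4p/3) = −0.75 ln(1 − 0.063492) = −0.75 ln(0.936508)
  = −0.75 × (-0.065597) = 0.049198 substitutions/site.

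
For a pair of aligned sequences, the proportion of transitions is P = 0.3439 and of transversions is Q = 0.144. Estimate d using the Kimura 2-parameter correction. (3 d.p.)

Under the Kimura two-parameter model, d = −½ ln(1 − 2P − Q) − ¼ ln(1 − 2Q).
1 − 2P − Q = 0.1682, giving −½ ln(0.1682) = 0.891301.
1 − 2Q = 0.712, giving −¼ ln(0.712) = 0.084919.
d = 0.891301 + 0.084919 = 0.976220.

0.976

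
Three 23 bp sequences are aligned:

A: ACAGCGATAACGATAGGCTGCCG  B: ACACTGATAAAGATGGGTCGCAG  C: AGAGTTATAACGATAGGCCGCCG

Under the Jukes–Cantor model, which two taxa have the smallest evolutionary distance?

A–B: 7/23 differ, p = 0.304, d = 0.390.
A–C: 4/23 differ, p = 0.174, d = 0.198.
B–C: 7/23 differ, p = 0.304, d = 0.390.
The smallest distance is between A and C.

A and C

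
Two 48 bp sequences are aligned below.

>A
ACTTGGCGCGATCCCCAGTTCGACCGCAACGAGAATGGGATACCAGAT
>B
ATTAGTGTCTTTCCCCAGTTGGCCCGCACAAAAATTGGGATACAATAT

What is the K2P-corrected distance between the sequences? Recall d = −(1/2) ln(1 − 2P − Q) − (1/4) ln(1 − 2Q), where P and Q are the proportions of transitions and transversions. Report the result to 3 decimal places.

0.447

Of 48 sites, 3 differences are transitions and 13 are transversions, so P = 3/48 = 0.0625 and Q = 13/48 ≈ 0.270833.
Under the Kimura two-parameter model, d = −½ ln(1 − 2P − Q) − ¼ ln(1 − 2Q).
1 − 2P − Q = 0.604167, giving −½ ln(0.604167) = 0.251952.
1 − 2Q = 0.458334, giving −¼ ln(0.458334) = 0.195039.
d = 0.251952 + 0.195039 = 0.446991.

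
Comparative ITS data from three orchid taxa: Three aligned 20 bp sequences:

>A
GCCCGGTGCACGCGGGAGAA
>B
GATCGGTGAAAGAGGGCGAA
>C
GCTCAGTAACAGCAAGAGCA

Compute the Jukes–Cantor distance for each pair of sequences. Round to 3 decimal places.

A–B: 6/20 sites differ → p = 0.3, d = −0.75 ln(1 − 0.4) = 0.383119 ≈ 0.383.
A–C: 9/20 sites differ → p = 0.45, d = −0.75 ln(1 − 0.6) = 0.687218 ≈ 0.687.
B–C: 9/20 sites differ → p = 0.45, d = −0.75 ln(1 − 0.6) = 0.687218 ≈ 0.687.

d(A,B) = 0.383, d(A,C) = 0.687, d(B,C) = 0.687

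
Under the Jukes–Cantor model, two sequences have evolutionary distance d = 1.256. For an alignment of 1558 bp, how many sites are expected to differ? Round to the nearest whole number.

Invert JC69: p = (3/4)(1 − e^(−4d/3)) = 0.75 × (1 − e^(-1.674667)) = 0.75 × (1 − 0.187371) = 0.609472.
Expected differing sites = pL ≈ 0.609472 × 1558 = 949.557376 ≈ 950.

950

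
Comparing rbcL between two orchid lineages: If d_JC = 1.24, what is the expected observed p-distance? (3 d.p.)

0.606

p = (3/4)(1 − e^(−4d/3)) = 0.75 × (1 − e^(-1.653333)) = 0.75 × (1 − 0.191411) = 0.606442.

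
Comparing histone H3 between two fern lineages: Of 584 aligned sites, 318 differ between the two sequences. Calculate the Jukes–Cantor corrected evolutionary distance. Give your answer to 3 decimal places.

p = 318/584 ≈ 0.544521.
d = −(3/4) ln(1 − 4p/3) = −0.75 ln(1 − 0.726028) = −0.75 ln(0.273972)
  = −0.75 × (-1.294729) = 0.971047 substitutions/site.

0.971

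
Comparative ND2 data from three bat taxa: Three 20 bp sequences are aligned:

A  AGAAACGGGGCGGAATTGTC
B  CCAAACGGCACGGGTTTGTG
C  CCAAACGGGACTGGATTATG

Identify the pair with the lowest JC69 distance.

A–B: 7/20 differ, p = 0.350, d = 0.471.
A–C: 7/20 differ, p = 0.350, d = 0.471.
B–C: 4/20 differ, p = 0.200, d = 0.233.
The smallest distance is between B and C.

B and C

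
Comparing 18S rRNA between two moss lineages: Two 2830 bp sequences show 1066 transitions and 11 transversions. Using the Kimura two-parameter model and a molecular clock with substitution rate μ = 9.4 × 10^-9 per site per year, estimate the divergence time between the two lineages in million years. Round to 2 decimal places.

P = 1066/2830 ≈ 0.376678 and Q = 11/2830 ≈ 0.003887.
Under the Kimura two-parameter model, d = −½ ln(1 − 2P − Q) − ¼ ln(1 − 2Q).
1 − 2P − Q = 0.242757, giving −½ ln(0.242757) = 0.707847.
1 − 2Q = 0.992226, giving −¼ ln(0.992226) = 0.001951.
d = 0.707847 + 0.001951 = 0.709798.
Under a molecular clock d = 2μt, so t = d/(2μ) = 0.709798 / (2 × 9.4 × 10^-9) = 37.76 million years.

37.76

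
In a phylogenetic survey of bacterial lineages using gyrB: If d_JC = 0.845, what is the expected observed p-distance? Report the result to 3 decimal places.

p = (3/4)(1 − e^(−4d/3)) = 0.75 × (1 − e^(-1.126667)) = 0.75 × (1 − 0.324112) = 0.506916.

0.507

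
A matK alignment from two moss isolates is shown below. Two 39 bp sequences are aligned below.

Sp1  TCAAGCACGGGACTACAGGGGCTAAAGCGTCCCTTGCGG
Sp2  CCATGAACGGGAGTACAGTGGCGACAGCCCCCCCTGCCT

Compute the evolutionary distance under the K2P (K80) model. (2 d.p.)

Of 39 sites, 3 differences are transitions and 9 are transversions, so P = 3/39 ≈ 0.076923 and Q = 9/39 ≈ 0.230769.
Under the Kimura two-parameter model, d = −½ ln(1 − 2P − Q) − ¼ ln(1 − 2Q).
1 − 2P − Q = 0.615385, giving −½ ln(0.615385) = 0.242754.
1 − 2Q = 0.538462, giving −¼ ln(0.538462) = 0.154760.
d = 0.242754 + 0.154760 = 0.397514.

0.40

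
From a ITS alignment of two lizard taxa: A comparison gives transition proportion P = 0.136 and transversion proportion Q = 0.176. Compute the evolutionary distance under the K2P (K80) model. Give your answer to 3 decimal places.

Under the Kimura two-parameter model, d = −½ ln(1 − 2P − Q) − ¼ ln(1 − 2Q).
1 − 2P − Q = 0.552, giving −½ ln(0.552) = 0.297104.
1 − 2Q = 0.648, giving −¼ ln(0.648) = 0.108466.
d = 0.297104 + 0.108466 = 0.405570.

0.406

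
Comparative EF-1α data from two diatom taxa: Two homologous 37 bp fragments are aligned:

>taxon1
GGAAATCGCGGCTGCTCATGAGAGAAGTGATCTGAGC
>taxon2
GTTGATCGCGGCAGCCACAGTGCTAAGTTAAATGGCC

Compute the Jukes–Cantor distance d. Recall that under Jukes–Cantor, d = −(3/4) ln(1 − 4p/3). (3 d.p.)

The sequences differ at 16 of 37 sites, so p = 16/37 ≈ 0.432432.
d = −(3/4) ln(1 − 4p/3) = −0.75 ln(1 − 0.576576) = −0.75 ln(0.423424)
  = −0.75 × (-0.859381) = 0.644536 substitutions/site.

0.645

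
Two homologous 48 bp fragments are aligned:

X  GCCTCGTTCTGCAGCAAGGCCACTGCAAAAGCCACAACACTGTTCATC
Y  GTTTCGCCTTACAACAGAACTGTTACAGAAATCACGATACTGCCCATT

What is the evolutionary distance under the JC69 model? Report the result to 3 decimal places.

The sequences differ at 22 of 48 sites, so p = 22/48 ≈ 0.458333.
d = −(3/4) ln(1 − 4p/3) = −0.75 ln(1 − 0.611111) = −0.75 ln(0.388889)
  = −0.75 × (-0.944461) = 0.708346 substitutions/site.

0.708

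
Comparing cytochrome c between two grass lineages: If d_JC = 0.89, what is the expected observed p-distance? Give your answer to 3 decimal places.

p = (3/4)(1 − e^(−4d/3)) = 0.75 × (1 − e^(-1.186667)) = 0.75 × (1 − 0.305237) = 0.521072.

0.521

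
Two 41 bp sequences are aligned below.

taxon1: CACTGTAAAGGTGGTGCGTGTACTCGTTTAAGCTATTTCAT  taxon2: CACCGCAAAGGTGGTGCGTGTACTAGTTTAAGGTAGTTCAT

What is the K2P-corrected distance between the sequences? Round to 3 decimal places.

0.133

Of 41 sites, 2 differences are transitions and 3 are transversions, so P = 2/41 ≈ 0.04878 and Q = 3/41 ≈ 0.073171.
Under the Kimura two-parameter model, d = −½ ln(1 − 2P − Q) − ¼ ln(1 − 2Q).
1 − 2P − Q = 0.829269, giving −½ ln(0.829269) = 0.093605.
1 − 2Q = 0.853658, giving −¼ ln(0.853658) = 0.039556.
d = 0.093605 + 0.039556 = 0.133161.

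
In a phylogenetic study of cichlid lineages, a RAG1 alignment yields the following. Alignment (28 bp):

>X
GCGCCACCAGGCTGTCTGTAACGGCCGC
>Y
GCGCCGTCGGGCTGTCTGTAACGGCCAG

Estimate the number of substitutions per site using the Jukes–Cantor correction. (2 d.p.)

The sequences differ at 5 of 28 sites (6, 7, 9, 27, 28), so p = 5/28 ≈ 0.178571.
d = −(3/4) ln(1 − 4p/3) = −0.75 ln(1 − 0.238095) = −0.75 ln(0.761905)
  = −0.75 × (-0.271933) = 0.203950 substitutions/site.

0.20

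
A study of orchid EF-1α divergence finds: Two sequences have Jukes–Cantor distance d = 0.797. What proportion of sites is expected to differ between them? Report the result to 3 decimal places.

0.491

p = (3/4)(1 − e^(−4d/3)) = 0.75 × (1 − e^(-1.062667)) = 0.75 × (1 − 0.345533) = 0.490850.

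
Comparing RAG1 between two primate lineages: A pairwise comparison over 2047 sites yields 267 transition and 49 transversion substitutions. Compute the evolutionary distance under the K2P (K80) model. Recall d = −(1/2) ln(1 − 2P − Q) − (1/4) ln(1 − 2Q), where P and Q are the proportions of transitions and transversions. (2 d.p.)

0.18

P = 267/2047 ≈ 0.130435 and Q = 49/2047 ≈ 0.023937.
Under the Kimura two-parameter model, d = −½ ln(1 − 2P − Q) − ¼ ln(1 − 2Q).
1 − 2P − Q = 0.715193, giving −½ ln(0.715193) = 0.167601.
1 − 2Q = 0.952126, giving −¼ ln(0.952126) = 0.012264.
d = 0.167601 + 0.012264 = 0.179865.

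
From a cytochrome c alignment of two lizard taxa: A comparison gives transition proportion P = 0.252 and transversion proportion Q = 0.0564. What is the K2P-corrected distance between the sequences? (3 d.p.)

Under the Kimura two-parameter model, d = −½ ln(1 − 2P − Q) − ¼ ln(1 − 2Q).
1 − 2P − Q = 0.4396, giving −½ ln(0.4396) = 0.410945.
1 − 2Q = 0.8872, giving −¼ ln(0.8872) = 0.029921.
d = 0.410945 + 0.029921 = 0.440866.

0.441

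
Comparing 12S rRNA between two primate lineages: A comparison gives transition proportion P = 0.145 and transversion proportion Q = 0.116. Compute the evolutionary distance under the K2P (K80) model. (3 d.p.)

Under the Kimura two-parameter model, d = −½ ln(1 − 2P − Q) − ¼ ln(1 − 2Q).
1 − 2P − Q = 0.594, giving −½ ln(0.594) = 0.260438.
1 − 2Q = 0.768, giving −¼ ln(0.768) = 0.065991.
d = 0.260438 + 0.065991 = 0.326429.

0.326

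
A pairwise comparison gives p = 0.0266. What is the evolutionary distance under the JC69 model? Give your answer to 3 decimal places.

0.027

d = −(3/4) ln(1 − 4p/3) = −0.75 ln(1 − 0.035467) = −0.75 ln(0.964533)
  = −0.75 × (-0.036111) = 0.027083 substitutions/site.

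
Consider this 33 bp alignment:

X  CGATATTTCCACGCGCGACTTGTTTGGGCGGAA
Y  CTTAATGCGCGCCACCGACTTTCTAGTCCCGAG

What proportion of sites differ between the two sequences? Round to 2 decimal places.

0.52

The sequences differ at 17 of 33 positions.
p = 17/33 = 0.515151… ≈ 0.52 (to 2 d.p.).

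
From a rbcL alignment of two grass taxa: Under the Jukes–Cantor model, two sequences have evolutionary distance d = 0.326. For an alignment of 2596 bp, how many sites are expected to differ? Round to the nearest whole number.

Invert JC69: p = (3/4)(1 − e^(−4d/3)) = 0.75 × (1 − e^(-0.434667)) = 0.75 × (1 − 0.647480) = 0.264390.
Expected differing sites = pL ≈ 0.264390 × 2596 = 686.35644 ≈ 686.

686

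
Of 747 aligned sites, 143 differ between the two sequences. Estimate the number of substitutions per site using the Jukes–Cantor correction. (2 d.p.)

0.22

p = 143/747 ≈ 0.191432.
d = −(3/4) ln(1 − 4p/3) = −0.75 ln(1 − 0.255243) = −0.75 ln(0.744757)
  = −0.75 × (-0.294697) = 0.221023 substitutions/site.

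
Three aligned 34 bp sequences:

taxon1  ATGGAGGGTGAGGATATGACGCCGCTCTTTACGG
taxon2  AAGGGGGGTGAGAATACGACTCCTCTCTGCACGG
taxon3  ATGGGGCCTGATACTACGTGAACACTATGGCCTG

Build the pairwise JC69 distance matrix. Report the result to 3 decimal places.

d(taxon1,taxon2) = 0.282, d(taxon1,taxon3) = 0.824, d(taxon2,taxon3) = 0.597

taxon1–taxon2: 8/34 sites differ → p ≈ 0.235294, d = −0.75 ln(1 − 0.313725) = 0.282358 ≈ 0.282.
taxon1–taxon3: 17/34 sites differ → p = 0.5, d = −0.75 ln(1 − 0.666667) = 0.823960 ≈ 0.824.
taxon2–taxon3: 14/34 sites differ → p ≈ 0.411765, d = −0.75 ln(1 − 0.54902) = 0.597249 ≈ 0.597.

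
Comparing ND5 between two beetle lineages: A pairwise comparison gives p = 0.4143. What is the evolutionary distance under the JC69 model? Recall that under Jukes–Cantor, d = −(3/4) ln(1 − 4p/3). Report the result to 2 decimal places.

d = −(3/4) ln(1 − 4p/3) = −0.75 ln(1 − 0.5524) = −0.75 ln(0.4476)
  = −0.75 × (-0.803855) = 0.602891 substitutions/site.

0.60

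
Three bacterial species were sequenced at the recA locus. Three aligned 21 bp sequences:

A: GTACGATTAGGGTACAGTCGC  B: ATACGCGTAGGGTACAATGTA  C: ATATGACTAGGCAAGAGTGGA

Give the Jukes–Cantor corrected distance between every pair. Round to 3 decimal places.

A–B: 7/21 sites differ → p ≈ 0.333333, d = −0.75 ln(1 − 0.444444) = 0.440839 ≈ 0.441.
A–C: 8/21 sites differ → p ≈ 0.380952, d = −0.75 ln(1 − 0.507936) = 0.531860 ≈ 0.532.
B–C: 8/21 sites differ → p ≈ 0.380952, d = −0.75 ln(1 − 0.507936) = 0.531860 ≈ 0.532.

d(A,B) = 0.441, d(A,C) = 0.532, d(B,C) = 0.532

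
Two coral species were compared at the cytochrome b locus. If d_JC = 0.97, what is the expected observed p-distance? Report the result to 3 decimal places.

0.544

p = (3/4)(1 − e^(−4d/3)) = 0.75 × (1 − e^(-1.293333)) = 0.75 × (1 − 0.274355) = 0.544234.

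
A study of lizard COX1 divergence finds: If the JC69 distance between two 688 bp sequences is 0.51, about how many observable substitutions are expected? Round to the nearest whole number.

255

Invert JC69: p = (3/4)(1 − e^(−4d/3)) = 0.75 × (1 − e^(-0.68)) = 0.75 × (1 − 0.506617) = 0.370037.
Expected differing sites = pL ≈ 0.370037 × 688 = 254.585456 ≈ 255.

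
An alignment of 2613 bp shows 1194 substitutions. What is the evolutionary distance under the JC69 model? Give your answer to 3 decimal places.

0.705

p = 1194/2613 ≈ 0.456946.
d = −(3/4) ln(1 − 4p/3) = −0.75 ln(1 − 0.609261) = −0.75 ln(0.390739)
  = −0.75 × (-0.939715) = 0.704786 substitutions/site.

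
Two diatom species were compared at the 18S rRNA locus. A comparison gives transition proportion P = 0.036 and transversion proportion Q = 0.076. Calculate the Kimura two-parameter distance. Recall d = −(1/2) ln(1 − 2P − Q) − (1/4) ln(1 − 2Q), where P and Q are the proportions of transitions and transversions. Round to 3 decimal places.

0.121

Under the Kimura two-parameter model, d = −½ ln(1 − 2P − Q) − ¼ ln(1 − 2Q).
1 − 2P − Q = 0.852, giving −½ ln(0.852) = 0.080084.
1 − 2Q = 0.848, giving −¼ ln(0.848) = 0.041219.
d = 0.080084 + 0.041219 = 0.121303.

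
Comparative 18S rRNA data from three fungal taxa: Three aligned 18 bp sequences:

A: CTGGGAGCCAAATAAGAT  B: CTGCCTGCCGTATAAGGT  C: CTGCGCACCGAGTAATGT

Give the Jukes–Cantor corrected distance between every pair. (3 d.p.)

A–B: 6/18 sites differ → p ≈ 0.333333, d = −0.75 ln(1 − 0.444444) = 0.440839 ≈ 0.441.
A–C: 7/18 sites differ → p ≈ 0.388889, d = −0.75 ln(1 − 0.518519) = 0.548166 ≈ 0.548.
B–C: 6/18 sites differ → p ≈ 0.333333, d = −0.75 ln(1 − 0.444444) = 0.440839 ≈ 0.441.

d(A,B) = 0.441, d(A,C) = 0.548, d(B,C) = 0.441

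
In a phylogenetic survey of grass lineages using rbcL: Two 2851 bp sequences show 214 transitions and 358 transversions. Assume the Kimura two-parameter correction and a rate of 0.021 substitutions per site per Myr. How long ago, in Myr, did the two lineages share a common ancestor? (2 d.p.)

5.56

P = 214/2851 ≈ 0.075061 and Q = 358/2851 ≈ 0.12557.
Under the Kimura two-parameter model, d = −½ ln(1 − 2P − Q) − ¼ ln(1 − 2Q).
1 − 2P − Q = 0.724308, giving −½ ln(0.724308) = 0.161269.
1 − 2Q = 0.74886, giving −¼ ln(0.74886) = 0.072301.
d = 0.161269 + 0.072301 = 0.233570.
Under a molecular clock d = 2μt, so t = d/(2μ) = 0.233570 / (2 × 0.021) = 5.56 Myr.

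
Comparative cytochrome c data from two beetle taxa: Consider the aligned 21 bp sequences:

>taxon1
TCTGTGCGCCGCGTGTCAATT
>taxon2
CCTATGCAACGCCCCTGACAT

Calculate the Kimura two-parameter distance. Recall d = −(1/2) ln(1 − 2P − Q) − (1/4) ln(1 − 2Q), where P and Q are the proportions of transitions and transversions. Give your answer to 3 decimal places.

0.761

Of 21 sites, 4 differences are transitions and 6 are transversions, so P = 4/21 ≈ 0.190476 and Q = 6/21 ≈ 0.285714.
Under the Kimura two-parameter model, d = −½ ln(1 − 2P − Q) − ¼ ln(1 − 2Q).
1 − 2P − Q = 0.333334, giving −½ ln(0.333334) = 0.549305.
1 − 2Q = 0.428572, giving −¼ ln(0.428572) = 0.211824.
d = 0.549305 + 0.211824 = 0.761129.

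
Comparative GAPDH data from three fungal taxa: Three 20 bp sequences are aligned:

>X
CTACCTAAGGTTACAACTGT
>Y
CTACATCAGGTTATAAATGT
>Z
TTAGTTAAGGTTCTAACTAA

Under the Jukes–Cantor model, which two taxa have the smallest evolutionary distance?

X and Y

X–Y: 4/20 differ, p = 0.200, d = 0.233.
X–Z: 7/20 differ, p = 0.350, d = 0.471.
Y–Z: 8/20 differ, p = 0.400, d = 0.572.
The smallest distance is between X and Y.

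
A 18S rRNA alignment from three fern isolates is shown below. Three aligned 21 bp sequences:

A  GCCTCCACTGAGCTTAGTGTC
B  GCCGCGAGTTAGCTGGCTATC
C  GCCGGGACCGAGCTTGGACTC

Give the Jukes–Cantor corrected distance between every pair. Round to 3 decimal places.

A–B: 8/21 sites differ → p ≈ 0.380952, d = −0.75 ln(1 − 0.507936) = 0.531860 ≈ 0.532.
A–C: 7/21 sites differ → p ≈ 0.333333, d = −0.75 ln(1 − 0.444444) = 0.440839 ≈ 0.441.
B–C: 8/21 sites differ → p ≈ 0.380952, d = −0.75 ln(1 − 0.507936) = 0.531860 ≈ 0.532.

d(A,B) = 0.532, d(A,C) = 0.441, d(B,C) = 0.532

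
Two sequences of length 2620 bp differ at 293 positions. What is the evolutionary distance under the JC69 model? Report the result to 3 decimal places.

0.121

p = 293/2620 ≈ 0.111832.
d = −(3/4) ln(1 − 4p/3) = −0.75 ln(1 − 0.149109) = −0.75 ln(0.850891)
  = −0.75 × (-0.161471) = 0.121103 substitutions/site.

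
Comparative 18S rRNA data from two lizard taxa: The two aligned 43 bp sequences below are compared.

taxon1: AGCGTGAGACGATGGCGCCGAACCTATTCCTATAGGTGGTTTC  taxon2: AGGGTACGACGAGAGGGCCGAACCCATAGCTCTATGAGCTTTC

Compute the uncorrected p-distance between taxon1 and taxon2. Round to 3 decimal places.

The sequences differ at 13 of 43 positions.
p = 13/43 = 0.302325… ≈ 0.302 (to 3 d.p.).

0.302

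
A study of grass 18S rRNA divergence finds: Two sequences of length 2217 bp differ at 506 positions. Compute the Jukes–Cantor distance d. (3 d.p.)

0.272

p = 506/2217 ≈ 0.228236.
d = −(3/4) ln(1 − 4p/3) = −0.75 ln(1 − 0.304315) = −0.75 ln(0.695685)
  = −0.75 × (-0.362858) = 0.272144 substitutions/site.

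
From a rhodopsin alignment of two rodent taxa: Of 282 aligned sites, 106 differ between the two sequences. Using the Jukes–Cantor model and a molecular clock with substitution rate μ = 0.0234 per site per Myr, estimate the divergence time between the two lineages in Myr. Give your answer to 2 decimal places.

p = 106/282 ≈ 0.375887.
d = −(3/4) ln(1 − 4p/3) = −0.75 ln(1 − 0.501183) = −0.75 ln(0.498817)
  = −0.75 × (-0.695516) = 0.521637 substitutions/site.
Under a molecular clock d = 2μt, so t = d/(2μ) = 0.521637 / (2 × 0.0234) = 11.15 Myr.

11.15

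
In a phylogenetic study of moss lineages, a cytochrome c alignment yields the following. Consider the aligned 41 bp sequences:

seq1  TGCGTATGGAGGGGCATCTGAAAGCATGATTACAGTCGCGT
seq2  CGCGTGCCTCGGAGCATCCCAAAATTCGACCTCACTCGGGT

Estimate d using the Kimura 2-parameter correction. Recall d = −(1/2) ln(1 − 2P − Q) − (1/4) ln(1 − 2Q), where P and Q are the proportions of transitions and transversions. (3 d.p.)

0.698

Of 41 sites, 10 differences are transitions and 8 are transversions, so P = 10/41 ≈ 0.243902 and Q = 8/41 ≈ 0.195122.
Under the Kimura two-parameter model, d = −½ ln(1 − 2P − Q) − ¼ ln(1 − 2Q).
1 − 2P − Q = 0.317074, giving −½ ln(0.317074) = 0.574310.
1 − 2Q = 0.609756, giving −¼ ln(0.609756) = 0.123674.
d = 0.574310 + 0.123674 = 0.697984.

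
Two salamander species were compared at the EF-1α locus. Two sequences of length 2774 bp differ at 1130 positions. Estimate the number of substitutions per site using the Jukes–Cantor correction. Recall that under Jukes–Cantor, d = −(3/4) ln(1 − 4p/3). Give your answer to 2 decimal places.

p = 1130/2774 ≈ 0.407354.
d = −(3/4) ln(1 − 4p/3) = −0.75 ln(1 − 0.543139) = −0.75 ln(0.456861)
  = −0.75 × (-0.783376) = 0.587532 substitutions/site.

0.59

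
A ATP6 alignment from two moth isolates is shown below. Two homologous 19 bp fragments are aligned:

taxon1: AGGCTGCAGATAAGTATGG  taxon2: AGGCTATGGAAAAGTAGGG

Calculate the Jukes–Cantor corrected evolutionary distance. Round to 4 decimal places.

0.3241

The sequences differ at 5 of 19 sites (6, 7, 8, 11, 17), so p = 5/19 ≈ 0.263158.
d = −(3/4) ln(1 − 4p/3) = −0.75 ln(1 − 0.350877) = −0.75 ln(0.649123)
  = −0.75 × (-0.432133) = 0.324100 substitutions/site.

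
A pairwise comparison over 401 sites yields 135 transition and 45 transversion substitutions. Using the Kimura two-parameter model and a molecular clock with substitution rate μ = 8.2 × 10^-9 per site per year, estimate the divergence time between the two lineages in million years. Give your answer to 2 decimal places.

P = 135/401 ≈ 0.336658 and Q = 45/401 ≈ 0.112219.
Under the Kimura two-parameter model, d = −½ ln(1 − 2P − Q) − ¼ ln(1 − 2Q).
1 − 2P − Q = 0.214465, giving −½ ln(0.214465) = 0.769804.
1 − 2Q = 0.775562, giving −¼ ln(0.775562) = 0.063542.
d = 0.769804 + 0.063542 = 0.833346.
Under a molecular clock d = 2μt, so t = d/(2μ) = 0.833346 / (2 × 8.2 × 10^-9) = 50.81 million years.

50.81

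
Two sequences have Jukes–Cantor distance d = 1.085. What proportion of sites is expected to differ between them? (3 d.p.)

0.573

p = (3/4)(1 − e^(−4d/3)) = 0.75 × (1 − e^(-1.446667)) = 0.75 × (1 − 0.235353) = 0.573485.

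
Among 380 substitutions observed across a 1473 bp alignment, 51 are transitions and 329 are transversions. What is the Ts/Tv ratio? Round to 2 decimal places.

R = 51/329 = 0.155015… ≈ 0.16 (to 2 d.p.).

0.16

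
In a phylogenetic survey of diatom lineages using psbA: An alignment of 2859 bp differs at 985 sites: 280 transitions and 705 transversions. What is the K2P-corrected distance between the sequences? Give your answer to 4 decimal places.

P = 280/2859 ≈ 0.097936 and Q = 705/2859 ≈ 0.24659.
Under the Kimura two-parameter model, d = −½ ln(1 − 2P − Q) − ¼ ln(1 − 2Q).
1 − 2P − Q = 0.557538, giving −½ ln(0.557538) = 0.292112.
1 − 2Q = 0.50682, giving −¼ ln(0.50682) = 0.169900.
d = 0.292112 + 0.169900 = 0.462012.

0.4620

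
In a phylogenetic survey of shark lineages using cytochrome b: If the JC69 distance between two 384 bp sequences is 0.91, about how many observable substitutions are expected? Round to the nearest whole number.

202

Invert JC69: p = (3/4)(1 − e^(−4d/3)) = 0.75 × (1 − e^(-1.213333)) = 0.75 × (1 − 0.297205) = 0.527096.
Expected differing sites = pL ≈ 0.527096 × 384 = 202.404864 ≈ 202.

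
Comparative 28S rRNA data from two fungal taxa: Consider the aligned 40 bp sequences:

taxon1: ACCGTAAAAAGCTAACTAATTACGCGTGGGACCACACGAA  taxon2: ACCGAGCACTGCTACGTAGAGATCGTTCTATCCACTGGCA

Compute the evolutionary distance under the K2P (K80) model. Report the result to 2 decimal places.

0.96

Of 40 sites, 4 differences are transitions and 17 are transversions, so P = 4/40 = 0.1 and Q = 17/40 = 0.425.
Under the Kimura two-parameter model, d = −½ ln(1 − 2P − Q) − ¼ ln(1 − 2Q).
1 − 2P − Q = 0.375, giving −½ ln(0.375) = 0.490415.
1 − 2Q = 0.15, giving −¼ ln(0.15) = 0.474280.
d = 0.490415 + 0.474280 = 0.964695.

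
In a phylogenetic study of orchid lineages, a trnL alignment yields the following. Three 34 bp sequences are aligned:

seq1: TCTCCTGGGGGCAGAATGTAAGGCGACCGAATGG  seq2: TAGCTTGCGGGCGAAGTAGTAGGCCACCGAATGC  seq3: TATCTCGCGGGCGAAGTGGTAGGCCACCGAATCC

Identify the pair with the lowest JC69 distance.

seq2 and seq3

seq1–seq2: 12/34 differ, p = 0.353, d = 0.477.
seq1–seq3: 12/34 differ, p = 0.353, d = 0.477.
seq2–seq3: 4/34 differ, p = 0.118, d = 0.128.
The smallest distance is between seq2 and seq3.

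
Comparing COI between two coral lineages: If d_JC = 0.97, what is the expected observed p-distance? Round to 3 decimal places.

p = (3/4)(1 − e^(−4d/3)) = 0.75 × (1 − e^(-1.293333)) = 0.75 × (1 − 0.274355) = 0.544234.

0.544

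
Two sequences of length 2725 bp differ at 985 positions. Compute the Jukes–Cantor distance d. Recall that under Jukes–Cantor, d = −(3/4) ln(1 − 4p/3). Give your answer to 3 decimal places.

0.493

p = 985/2725 ≈ 0.361468.
d = −(3/4) ln(1 − 4p/3) = −0.75 ln(1 − 0.481957) = −0.75 ln(0.518043)
  = −0.75 × (-0.657697) = 0.493273 substitutions/site.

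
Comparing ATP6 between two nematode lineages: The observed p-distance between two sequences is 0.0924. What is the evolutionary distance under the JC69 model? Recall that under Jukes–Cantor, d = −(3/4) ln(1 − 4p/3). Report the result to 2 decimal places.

d = −(3/4) ln(1 − 4p/3) = −0.75 ln(1 − 0.1232) = −0.75 ln(0.8768)
  = −0.75 × (-0.131476) = 0.098607 substitutions/site.

0.10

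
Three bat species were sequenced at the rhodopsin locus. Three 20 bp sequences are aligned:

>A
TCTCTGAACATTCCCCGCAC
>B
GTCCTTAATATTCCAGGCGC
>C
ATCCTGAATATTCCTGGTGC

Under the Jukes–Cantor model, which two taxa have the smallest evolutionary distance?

A–B: 8/20 differ, p = 0.400, d = 0.572.
A–C: 8/20 differ, p = 0.400, d = 0.572.
B–C: 4/20 differ, p = 0.200, d = 0.233.
The smallest distance is between B and C.

B and C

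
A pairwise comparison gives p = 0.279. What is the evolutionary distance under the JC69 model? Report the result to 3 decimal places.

0.349

d = −(3/4) ln(1 − 4p/3) = −0.75 ln(1 − 0.372) = −0.75 ln(0.628)
  = −0.75 × (-0.465215) = 0.348911 substitutions/site.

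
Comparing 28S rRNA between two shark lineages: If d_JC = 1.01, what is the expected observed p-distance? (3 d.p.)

0.555

p = (3/4)(1 − e^(−4d/3)) = 0.75 × (1 − e^(-1.346667)) = 0.75 × (1 − 0.260106) = 0.554921.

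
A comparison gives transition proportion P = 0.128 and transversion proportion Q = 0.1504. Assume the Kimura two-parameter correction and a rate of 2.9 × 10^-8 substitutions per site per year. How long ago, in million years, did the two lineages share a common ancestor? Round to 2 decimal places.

Under the Kimura two-parameter model, d = −½ ln(1 − 2P − Q) − ¼ ln(1 − 2Q).
1 − 2P − Q = 0.5936, giving −½ ln(0.5936) = 0.260775.
1 − 2Q = 0.6992, giving −¼ ln(0.6992) = 0.089455.
d = 0.260775 + 0.089455 = 0.350230.
Under a molecular clock d = 2μt, so t = d/(2μ) = 0.350230 / (2 × 2.9 × 10^-8) = 6.04 million years.

6.04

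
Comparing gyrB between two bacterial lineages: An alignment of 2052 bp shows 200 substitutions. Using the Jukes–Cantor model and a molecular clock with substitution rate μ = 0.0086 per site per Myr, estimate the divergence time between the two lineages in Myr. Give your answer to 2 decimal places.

6.07

p = 200/2052 ≈ 0.097466.
d = −(3/4) ln(1 − 4p/3) = −0.75 ln(1 − 0.129955) = −0.75 ln(0.870045)
  = −0.75 × (-0.139210) = 0.104408 substitutions/site.
Under a molecular clock d = 2μt, so t = d/(2μ) = 0.104408 / (2 × 0.0086) = 6.07 Myr.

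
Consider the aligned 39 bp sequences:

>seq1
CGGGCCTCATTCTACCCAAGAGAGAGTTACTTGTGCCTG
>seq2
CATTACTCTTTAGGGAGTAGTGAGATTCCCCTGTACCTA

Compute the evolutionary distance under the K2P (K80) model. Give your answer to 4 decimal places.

Of 39 sites, 6 differences are transitions and 13 are transversions, so P = 6/39 ≈ 0.153846 and Q = 13/39 ≈ 0.333333.
Under the Kimura two-parameter model, d = −½ ln(1 − 2P − Q) − ¼ ln(1 − 2Q).
1 − 2P − Q = 0.358975, giving −½ ln(0.358975) = 0.512251.
1 − 2Q = 0.333334, giving −¼ ln(0.333334) = 0.274653.
d = 0.512251 + 0.274653 = 0.786904.

0.7869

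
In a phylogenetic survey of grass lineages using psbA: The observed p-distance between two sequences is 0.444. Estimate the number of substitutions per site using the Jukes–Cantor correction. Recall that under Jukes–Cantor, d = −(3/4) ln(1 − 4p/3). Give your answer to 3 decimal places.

d = −(3/4) ln(1 − 4p/3) = −0.75 ln(1 − 0.592) = −0.75 ln(0.408)
  = −0.75 × (-0.896488) = 0.672366 substitutions/site.

0.672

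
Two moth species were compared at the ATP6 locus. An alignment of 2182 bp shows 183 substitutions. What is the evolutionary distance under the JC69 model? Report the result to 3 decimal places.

0.089

p = 183/2182 ≈ 0.083868.
d = −(3/4) ln(1 − 4p/3) = −0.75 ln(1 − 0.111824) = −0.75 ln(0.888176)
  = −0.75 × (-0.118585) = 0.088939 substitutions/site.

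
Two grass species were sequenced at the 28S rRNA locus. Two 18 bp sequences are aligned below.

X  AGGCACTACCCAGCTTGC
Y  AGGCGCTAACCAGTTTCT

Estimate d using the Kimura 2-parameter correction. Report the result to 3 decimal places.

Of 18 sites, 3 differences are transitions and 2 are transversions, so P = 3/18 ≈ 0.166667 and Q = 2/18 ≈ 0.111111.
Under the Kimura two-parameter model, d = −½ ln(1 − 2P − Q) − ¼ ln(1 − 2Q).
1 − 2P − Q = 0.555555, giving −½ ln(0.555555) = 0.293894.
1 − 2Q = 0.777778, giving −¼ ln(0.777778) = 0.062829.
d = 0.293894 + 0.062829 = 0.356723.

0.357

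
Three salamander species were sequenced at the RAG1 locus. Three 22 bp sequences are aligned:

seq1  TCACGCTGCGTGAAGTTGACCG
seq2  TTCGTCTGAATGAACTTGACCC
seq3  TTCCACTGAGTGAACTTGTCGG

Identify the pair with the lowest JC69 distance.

seq2 and seq3

seq1–seq2: 8/22 differ, p = 0.364, d = 0.497.
seq1–seq3: 7/22 differ, p = 0.318, d = 0.414.
seq2–seq3: 6/22 differ, p = 0.273, d = 0.339.
The smallest distance is between seq2 and seq3.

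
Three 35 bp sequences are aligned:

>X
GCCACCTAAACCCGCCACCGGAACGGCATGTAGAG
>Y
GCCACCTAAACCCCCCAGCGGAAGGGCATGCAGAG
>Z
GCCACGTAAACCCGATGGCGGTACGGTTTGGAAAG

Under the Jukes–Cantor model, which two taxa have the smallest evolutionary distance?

X–Y: 4/35 differ, p = 0.114, d = 0.124.
X–Z: 10/35 differ, p = 0.286, d = 0.360.
Y–Z: 11/35 differ, p = 0.314, d = 0.407.
The smallest distance is between X and Y.

X and Y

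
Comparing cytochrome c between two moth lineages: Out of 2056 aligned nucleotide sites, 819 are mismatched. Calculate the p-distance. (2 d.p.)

p = 819/2056 = 0.398346… ≈ 0.40 (to 2 d.p.).

0.40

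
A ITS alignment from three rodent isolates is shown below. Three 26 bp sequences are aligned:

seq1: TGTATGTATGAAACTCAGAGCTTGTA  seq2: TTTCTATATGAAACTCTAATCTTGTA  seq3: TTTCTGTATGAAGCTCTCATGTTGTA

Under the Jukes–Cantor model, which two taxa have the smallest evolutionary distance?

seq1–seq2: 6/26 differ, p = 0.231, d = 0.276.
seq1–seq3: 7/26 differ, p = 0.269, d = 0.334.
seq2–seq3: 4/26 differ, p = 0.154, d = 0.172.
The smallest distance is between seq2 and seq3.

seq2 and seq3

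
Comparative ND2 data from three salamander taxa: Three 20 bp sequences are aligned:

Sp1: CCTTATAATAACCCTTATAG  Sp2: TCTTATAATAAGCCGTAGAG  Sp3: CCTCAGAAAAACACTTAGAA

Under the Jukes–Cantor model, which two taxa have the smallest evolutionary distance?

Sp1 and Sp2

Sp1–Sp2: 4/20 differ, p = 0.200, d = 0.233.
Sp1–Sp3: 6/20 differ, p = 0.300, d = 0.383.
Sp2–Sp3: 8/20 differ, p = 0.400, d = 0.572.
The smallest distance is between Sp1 and Sp2.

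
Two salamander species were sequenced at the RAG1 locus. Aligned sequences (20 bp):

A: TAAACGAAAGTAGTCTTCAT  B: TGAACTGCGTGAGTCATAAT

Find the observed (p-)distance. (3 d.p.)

The sequences differ at 9 of 20 positions (sites 2, 6, 7, 8, 9, 10, 11, 16, 18).
p = 9/20 = 0.450.

0.450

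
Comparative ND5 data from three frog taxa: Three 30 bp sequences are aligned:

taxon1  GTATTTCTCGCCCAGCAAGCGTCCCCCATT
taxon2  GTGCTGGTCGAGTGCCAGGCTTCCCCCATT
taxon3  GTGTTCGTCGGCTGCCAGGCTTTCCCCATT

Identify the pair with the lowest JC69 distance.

taxon2 and taxon3

taxon1–taxon2: 11/30 differ, p = 0.367, d = 0.503.
taxon1–taxon3: 10/30 differ, p = 0.333, d = 0.441.
taxon2–taxon3: 5/30 differ, p = 0.167, d = 0.188.
The smallest distance is between taxon2 and taxon3.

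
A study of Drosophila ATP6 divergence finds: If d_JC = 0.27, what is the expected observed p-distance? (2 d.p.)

p = (3/4)(1 − e^(−4d/3)) = 0.75 × (1 − e^(-0.36)) = 0.75 × (1 − 0.697676) = 0.226743.

0.23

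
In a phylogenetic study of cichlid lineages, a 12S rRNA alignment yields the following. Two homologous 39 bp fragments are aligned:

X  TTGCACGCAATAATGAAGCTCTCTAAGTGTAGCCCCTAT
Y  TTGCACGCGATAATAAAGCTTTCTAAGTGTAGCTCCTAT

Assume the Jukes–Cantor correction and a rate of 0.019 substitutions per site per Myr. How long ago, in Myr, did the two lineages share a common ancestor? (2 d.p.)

2.90

The sequences differ at 4 of 39 sites (9, 15, 21, 34), so p = 4/39 ≈ 0.102564.
d = −(3/4) ln(1 − 4p/3) = −0.75 ln(1 − 0.136752) = −0.75 ln(0.863248)
  = −0.75 × (-0.147053) = 0.110290 substitutions/site.
Under a molecular clock d = 2μt, so t = d/(2μ) = 0.110290 / (2 × 0.019) = 2.90 Myr.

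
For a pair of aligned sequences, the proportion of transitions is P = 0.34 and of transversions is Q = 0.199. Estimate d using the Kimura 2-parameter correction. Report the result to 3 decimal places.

1.183

Under the Kimura two-parameter model, d = −½ ln(1 − 2P − Q) − ¼ ln(1 − 2Q).
1 − 2P − Q = 0.121, giving −½ ln(0.121) = 1.055982.
1 − 2Q = 0.602, giving −¼ ln(0.602) = 0.126874.
d = 1.055982 + 0.126874 = 1.182856.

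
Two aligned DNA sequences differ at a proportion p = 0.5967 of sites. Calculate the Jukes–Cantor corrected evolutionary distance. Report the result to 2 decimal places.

d = −(3/4) ln(1 − 4p/3) = −0.75 ln(1 − 0.7956) = −0.75 ln(0.2044)
  = −0.75 × (-1.587676) = 1.190757 substitutions/site.

1.19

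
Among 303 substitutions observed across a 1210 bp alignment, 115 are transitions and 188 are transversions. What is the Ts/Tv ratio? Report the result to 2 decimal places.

R = 115/188 = 0.611702… ≈ 0.61 (to 2 d.p.).

0.61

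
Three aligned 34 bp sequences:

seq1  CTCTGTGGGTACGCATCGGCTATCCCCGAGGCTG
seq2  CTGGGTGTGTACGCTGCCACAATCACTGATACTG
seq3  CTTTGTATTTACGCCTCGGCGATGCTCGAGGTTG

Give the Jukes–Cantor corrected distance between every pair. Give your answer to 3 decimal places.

d(seq1,seq2) = 0.477, d(seq1,seq3) = 0.326, d(seq2,seq3) = 0.741

seq1–seq2: 12/34 sites differ → p ≈ 0.352941, d = −0.75 ln(1 − 0.470588) = 0.476991 ≈ 0.477.
seq1–seq3: 9/34 sites differ → p ≈ 0.264706, d = −0.75 ln(1 − 0.352941) = 0.326488 ≈ 0.326.
seq2–seq3: 16/34 sites differ → p ≈ 0.470588, d = −0.75 ln(1 − 0.627451) = 0.740540 ≈ 0.741.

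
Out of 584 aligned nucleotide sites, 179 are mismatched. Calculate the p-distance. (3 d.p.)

0.307

p = 179/584 = 0.306506… ≈ 0.307 (to 3 d.p.).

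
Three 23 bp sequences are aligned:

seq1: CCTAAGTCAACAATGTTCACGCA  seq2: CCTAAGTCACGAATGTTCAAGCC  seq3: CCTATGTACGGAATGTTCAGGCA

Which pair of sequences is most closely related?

seq1 and seq2

seq1–seq2: 4/23 differ, p = 0.174, d = 0.198.
seq1–seq3: 6/23 differ, p = 0.261, d = 0.321.
seq2–seq3: 6/23 differ, p = 0.261, d = 0.321.
The smallest distance is between seq1 and seq2.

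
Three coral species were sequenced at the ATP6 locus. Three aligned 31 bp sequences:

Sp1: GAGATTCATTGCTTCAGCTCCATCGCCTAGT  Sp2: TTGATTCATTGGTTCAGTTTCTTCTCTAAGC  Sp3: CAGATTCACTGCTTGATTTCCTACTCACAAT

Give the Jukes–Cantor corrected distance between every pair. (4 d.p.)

d(Sp1,Sp2) = 0.4217, d(Sp1,Sp3) = 0.4806, d(Sp2,Sp3) = 0.5445

Sp1–Sp2: 10/31 sites differ → p ≈ 0.322581, d = −0.75 ln(1 − 0.430108) = 0.421731 ≈ 0.4217.
Sp1–Sp3: 11/31 sites differ → p ≈ 0.354839, d = −0.75 ln(1 − 0.473119) = 0.480585 ≈ 0.4806.
Sp2–Sp3: 12/31 sites differ → p ≈ 0.387097, d = −0.75 ln(1 − 0.516129) = 0.544453 ≈ 0.5445.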